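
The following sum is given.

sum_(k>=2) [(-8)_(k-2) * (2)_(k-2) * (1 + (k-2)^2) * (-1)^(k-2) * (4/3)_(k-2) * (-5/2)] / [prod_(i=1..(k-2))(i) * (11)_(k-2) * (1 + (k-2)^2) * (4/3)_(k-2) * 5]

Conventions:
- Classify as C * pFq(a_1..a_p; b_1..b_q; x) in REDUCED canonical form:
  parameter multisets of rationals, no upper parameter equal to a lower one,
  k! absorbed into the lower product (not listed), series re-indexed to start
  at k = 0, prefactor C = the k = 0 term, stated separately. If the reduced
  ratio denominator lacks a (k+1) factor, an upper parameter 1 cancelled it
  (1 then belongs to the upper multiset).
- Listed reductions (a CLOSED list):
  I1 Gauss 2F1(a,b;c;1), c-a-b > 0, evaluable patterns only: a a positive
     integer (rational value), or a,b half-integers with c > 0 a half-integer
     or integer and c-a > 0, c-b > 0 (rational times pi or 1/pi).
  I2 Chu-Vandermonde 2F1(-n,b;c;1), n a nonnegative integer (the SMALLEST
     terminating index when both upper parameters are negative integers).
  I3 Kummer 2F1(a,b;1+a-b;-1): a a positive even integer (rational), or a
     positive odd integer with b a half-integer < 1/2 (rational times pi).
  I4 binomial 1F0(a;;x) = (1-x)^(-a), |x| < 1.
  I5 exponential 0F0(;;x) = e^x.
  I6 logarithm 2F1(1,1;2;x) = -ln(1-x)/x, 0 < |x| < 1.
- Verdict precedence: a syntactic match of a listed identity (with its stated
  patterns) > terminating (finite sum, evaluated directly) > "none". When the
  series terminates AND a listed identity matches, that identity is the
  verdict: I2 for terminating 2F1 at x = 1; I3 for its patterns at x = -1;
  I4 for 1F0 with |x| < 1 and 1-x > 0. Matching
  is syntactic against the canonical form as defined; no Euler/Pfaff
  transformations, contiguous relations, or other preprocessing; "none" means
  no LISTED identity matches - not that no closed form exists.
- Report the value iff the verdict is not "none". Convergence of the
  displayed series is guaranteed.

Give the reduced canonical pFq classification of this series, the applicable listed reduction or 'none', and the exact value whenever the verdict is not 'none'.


Reduced: x = -1, 2F1, upper = {-8, 2}, lower = {11}, C = -1/2. Verdict at x = -1: the Kummer evaluation I3 matches (x = -1; c = 11 equals 1+a-b for upper {-8, 2}: listed pattern). Sum: -5/2.

Structural cue: with t_0 = -1/2, the constant factors (prefactor -1/2) combine into one prefactor.
Step ratio: r(k) = (-1) * (k-8) (k+2) / [(k+11) (k+1)] - rational; roots negated = parameters, x = (-1), C = -1/2.


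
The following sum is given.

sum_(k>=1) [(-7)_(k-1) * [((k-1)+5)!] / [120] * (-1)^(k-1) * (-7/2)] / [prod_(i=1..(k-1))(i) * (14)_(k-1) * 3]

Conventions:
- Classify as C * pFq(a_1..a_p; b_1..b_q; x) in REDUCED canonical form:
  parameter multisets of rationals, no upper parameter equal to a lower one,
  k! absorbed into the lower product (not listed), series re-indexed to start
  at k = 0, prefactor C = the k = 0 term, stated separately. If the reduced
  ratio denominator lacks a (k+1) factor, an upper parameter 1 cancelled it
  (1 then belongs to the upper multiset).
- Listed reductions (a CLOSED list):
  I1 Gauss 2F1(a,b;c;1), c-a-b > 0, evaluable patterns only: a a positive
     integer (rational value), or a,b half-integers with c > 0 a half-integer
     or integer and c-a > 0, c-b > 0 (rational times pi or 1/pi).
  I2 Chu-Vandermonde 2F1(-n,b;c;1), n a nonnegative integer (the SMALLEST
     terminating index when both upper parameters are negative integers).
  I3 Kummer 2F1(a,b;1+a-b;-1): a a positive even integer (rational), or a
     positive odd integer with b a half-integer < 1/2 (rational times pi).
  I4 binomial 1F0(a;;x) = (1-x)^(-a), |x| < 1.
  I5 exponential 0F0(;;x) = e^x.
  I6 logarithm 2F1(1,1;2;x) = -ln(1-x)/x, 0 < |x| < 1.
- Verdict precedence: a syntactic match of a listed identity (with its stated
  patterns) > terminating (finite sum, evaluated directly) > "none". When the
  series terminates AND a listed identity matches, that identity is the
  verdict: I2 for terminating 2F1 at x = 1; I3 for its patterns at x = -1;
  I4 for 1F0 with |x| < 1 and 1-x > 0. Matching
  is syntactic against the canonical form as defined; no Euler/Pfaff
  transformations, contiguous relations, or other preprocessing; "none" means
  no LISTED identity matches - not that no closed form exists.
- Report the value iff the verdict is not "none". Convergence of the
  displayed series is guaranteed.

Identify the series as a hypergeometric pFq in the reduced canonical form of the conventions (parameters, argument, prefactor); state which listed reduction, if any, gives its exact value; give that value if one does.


Key step: with t_0 = -7/6, the constant factors (C = -7/6) combine into one prefactor.
Term ratio: r(k) = (-1) * (k-7) (k+6) / [(k+14) (k+1)] - rational in k, leading ratio (-1); with t_0 = -7/6, classification follows.

x = -1 here; the reduced form reads 2F1, upper {-7, 6}, lower {14}, C = -7/6. Verdict at x = -1: the Kummer evaluation I3 matches (x = -1; c = 14 equals 1+a-b for upper {-7, 6}: listed pattern). Value: -1001/60.


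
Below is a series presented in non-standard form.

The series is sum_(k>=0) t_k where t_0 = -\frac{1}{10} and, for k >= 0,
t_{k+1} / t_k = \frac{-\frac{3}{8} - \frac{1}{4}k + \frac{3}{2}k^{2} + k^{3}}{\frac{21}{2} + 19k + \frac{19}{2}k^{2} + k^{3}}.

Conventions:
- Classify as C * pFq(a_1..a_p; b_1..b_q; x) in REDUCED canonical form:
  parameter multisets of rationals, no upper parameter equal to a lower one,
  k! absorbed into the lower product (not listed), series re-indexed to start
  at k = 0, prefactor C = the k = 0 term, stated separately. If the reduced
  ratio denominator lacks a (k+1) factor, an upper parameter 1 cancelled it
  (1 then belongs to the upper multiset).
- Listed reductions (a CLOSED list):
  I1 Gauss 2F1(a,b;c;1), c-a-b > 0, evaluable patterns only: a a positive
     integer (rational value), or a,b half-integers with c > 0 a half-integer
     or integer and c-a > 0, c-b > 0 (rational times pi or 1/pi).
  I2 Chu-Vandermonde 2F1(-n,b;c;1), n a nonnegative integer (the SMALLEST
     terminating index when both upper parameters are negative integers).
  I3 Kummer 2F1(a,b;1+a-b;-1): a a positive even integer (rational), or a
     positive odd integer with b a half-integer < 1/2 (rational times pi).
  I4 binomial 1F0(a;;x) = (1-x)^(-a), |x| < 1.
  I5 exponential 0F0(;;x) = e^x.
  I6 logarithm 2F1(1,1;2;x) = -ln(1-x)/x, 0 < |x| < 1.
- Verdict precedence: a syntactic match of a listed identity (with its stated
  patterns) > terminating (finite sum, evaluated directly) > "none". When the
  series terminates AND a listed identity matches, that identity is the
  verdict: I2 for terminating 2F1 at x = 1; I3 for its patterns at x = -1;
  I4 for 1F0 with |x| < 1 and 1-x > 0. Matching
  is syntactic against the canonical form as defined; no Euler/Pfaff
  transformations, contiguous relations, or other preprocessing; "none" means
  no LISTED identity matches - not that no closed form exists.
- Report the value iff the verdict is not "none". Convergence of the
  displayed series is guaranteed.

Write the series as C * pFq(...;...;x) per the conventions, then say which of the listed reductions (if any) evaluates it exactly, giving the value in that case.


At argument 1: a 2F1 with upper {-\frac{1}{2}, \frac{1}{2}}, lower {7}, scaled by C = -\frac{1}{10}. Verdict: the half-integer Gauss pattern (I1) matches (x = 1; upper {-\frac{1}{2}, \frac{1}{2}} half-integers, c = 7 in the evaluable pattern). Exact value: \left(-\frac{1048576}{3468465}\right) / \pi.

First insight: t_0 being -\frac{1}{10}, cancel k + 3/2 from the displayed ratio first; then C = -1/10, x = 1.
Adjacent-term ratio: r(k) = 1 * (k-\frac{1}{2}) (k+\frac{1}{2}) / [(k+7) (k+1)] - rational in k. x = 1; t_0 = -\frac{1}{10}; negate the roots.


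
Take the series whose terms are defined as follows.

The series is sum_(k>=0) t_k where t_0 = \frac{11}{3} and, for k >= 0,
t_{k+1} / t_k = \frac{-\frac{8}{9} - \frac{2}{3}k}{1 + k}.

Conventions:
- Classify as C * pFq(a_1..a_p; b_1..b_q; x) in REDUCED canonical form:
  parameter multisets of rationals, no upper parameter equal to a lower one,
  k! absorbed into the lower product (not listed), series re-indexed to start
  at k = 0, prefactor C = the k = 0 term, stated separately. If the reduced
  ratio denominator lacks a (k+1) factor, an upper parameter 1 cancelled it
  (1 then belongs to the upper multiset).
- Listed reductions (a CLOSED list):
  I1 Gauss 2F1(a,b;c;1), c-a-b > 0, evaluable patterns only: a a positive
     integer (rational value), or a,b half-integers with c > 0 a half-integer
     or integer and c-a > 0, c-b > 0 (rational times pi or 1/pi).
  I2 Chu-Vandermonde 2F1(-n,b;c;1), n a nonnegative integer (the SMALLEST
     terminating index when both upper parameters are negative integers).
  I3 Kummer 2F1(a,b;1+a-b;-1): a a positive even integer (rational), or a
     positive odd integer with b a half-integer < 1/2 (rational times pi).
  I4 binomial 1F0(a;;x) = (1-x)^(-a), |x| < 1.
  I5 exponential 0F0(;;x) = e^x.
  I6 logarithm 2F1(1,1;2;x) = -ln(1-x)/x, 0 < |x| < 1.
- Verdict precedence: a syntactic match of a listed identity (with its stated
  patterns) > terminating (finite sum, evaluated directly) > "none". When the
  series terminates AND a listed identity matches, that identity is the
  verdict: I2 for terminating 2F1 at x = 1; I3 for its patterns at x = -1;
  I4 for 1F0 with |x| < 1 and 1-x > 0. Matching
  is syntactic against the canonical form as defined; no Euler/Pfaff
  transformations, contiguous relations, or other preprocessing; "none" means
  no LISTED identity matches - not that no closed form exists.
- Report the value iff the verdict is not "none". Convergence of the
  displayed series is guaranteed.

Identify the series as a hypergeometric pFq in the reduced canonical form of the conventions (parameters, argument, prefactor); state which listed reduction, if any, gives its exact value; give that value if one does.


This is \frac{11}{3} * 1F0(\frac{4}{3}; -; -\frac{2}{3}) in reduced canonical form. Verdict: the I4 binomial reduction fires (the 1F0 binomial series: exponent -4/3, x = -\frac{2}{3}). Value: \frac{11}{3} \cdot \left(\frac{5}{3}\right)^{-\frac{4}{3}}.

Structural cue: t_0 = \frac{11}{3} here, and the expanded ratio factors over Q; C = 11/3, x = -2/3, roots give parameters.
Adjacent-term ratio: r(k) = -\frac{2}{3} * (k+\frac{4}{3}) / [(k+1)] ; factor over Q: parameters, x = -\frac{2}{3}, and C = \frac{11}{3}.


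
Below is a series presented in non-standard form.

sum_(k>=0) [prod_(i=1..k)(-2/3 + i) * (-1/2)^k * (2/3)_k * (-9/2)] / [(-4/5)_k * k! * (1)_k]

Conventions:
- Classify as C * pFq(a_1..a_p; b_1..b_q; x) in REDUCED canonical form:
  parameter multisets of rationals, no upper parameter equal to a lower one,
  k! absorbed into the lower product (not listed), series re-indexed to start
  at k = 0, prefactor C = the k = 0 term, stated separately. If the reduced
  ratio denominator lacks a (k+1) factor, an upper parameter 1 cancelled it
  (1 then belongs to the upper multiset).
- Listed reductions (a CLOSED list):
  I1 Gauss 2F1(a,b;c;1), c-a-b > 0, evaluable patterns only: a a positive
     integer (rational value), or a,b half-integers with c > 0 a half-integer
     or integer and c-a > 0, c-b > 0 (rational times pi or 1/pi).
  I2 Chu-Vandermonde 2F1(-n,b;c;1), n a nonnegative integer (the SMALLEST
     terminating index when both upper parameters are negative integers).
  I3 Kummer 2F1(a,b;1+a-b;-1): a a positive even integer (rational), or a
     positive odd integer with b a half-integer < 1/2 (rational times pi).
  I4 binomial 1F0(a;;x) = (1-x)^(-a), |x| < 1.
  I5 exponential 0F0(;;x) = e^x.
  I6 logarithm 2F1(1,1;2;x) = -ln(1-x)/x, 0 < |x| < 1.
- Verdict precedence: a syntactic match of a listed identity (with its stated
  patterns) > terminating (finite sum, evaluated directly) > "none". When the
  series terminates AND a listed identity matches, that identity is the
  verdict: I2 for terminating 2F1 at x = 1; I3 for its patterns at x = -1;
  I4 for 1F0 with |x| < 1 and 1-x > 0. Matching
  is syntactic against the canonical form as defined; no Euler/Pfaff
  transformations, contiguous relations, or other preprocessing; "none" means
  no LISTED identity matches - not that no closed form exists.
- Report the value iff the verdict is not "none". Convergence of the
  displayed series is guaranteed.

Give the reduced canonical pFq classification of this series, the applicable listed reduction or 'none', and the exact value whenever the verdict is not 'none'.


With C = -9/2: the canonical form is 2F2(1/3, 2/3; -4/5, 1; -1/2). Verdict: none. No listed pattern accepts 2F2(1/3, 2/3; -4/5, 1; -1/2).

Key step: from the first term -9/2: (1)_k (C = -9/2, x = -1/2) is k! itself.
Term ratio: r(k) = (-1/2) * (k+1/3) (k+2/3) / [(k-4/5) (k+1) (k+1)] - rational in k, leading ratio (-1/2); with t_0 = -9/2, classification follows.


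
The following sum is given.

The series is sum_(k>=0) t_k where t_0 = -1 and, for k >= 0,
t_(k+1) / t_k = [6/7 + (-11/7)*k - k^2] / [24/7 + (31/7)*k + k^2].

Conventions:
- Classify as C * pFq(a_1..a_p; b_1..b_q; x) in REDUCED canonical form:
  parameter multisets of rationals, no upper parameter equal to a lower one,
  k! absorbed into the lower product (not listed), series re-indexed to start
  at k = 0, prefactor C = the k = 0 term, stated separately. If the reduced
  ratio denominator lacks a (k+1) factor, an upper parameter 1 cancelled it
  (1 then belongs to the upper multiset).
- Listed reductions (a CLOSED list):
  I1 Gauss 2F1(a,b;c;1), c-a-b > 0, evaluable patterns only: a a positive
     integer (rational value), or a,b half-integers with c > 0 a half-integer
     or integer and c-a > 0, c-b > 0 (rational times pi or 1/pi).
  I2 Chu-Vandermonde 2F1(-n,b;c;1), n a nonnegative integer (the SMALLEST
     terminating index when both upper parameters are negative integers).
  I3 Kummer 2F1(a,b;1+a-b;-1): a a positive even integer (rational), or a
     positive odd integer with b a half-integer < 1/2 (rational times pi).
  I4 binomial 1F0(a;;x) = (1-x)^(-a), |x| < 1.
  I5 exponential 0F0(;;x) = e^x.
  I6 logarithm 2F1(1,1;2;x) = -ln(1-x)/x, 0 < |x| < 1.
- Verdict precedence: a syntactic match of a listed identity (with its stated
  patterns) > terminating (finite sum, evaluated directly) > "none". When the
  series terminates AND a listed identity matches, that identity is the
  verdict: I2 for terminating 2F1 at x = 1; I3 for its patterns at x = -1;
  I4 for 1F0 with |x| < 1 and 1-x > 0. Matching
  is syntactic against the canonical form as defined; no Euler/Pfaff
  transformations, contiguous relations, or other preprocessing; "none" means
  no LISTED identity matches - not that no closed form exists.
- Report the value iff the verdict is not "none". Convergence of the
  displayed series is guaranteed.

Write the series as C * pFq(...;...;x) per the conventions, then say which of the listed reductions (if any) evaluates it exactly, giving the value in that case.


At argument -1: a 2F1 with upper {-3/7, 2}, lower {24/7}, scaled by C = -1. Verdict: this is Kummer's theorem (I3) (x = -1; c = 24/7 equals 1+a-b for upper {-3/7, 2}: listed pattern). Its exact value is -17/14.

Key observation: with t_0 = -1, the expanded ratio factors over Q; prefactor -1, roots give parameters.
Ratio: r(k) = (-1) * (k-3/7) (k+2) / [(k+24/7) (k+1)] ; factor over Q: parameters, x = (-1), and C = -1.


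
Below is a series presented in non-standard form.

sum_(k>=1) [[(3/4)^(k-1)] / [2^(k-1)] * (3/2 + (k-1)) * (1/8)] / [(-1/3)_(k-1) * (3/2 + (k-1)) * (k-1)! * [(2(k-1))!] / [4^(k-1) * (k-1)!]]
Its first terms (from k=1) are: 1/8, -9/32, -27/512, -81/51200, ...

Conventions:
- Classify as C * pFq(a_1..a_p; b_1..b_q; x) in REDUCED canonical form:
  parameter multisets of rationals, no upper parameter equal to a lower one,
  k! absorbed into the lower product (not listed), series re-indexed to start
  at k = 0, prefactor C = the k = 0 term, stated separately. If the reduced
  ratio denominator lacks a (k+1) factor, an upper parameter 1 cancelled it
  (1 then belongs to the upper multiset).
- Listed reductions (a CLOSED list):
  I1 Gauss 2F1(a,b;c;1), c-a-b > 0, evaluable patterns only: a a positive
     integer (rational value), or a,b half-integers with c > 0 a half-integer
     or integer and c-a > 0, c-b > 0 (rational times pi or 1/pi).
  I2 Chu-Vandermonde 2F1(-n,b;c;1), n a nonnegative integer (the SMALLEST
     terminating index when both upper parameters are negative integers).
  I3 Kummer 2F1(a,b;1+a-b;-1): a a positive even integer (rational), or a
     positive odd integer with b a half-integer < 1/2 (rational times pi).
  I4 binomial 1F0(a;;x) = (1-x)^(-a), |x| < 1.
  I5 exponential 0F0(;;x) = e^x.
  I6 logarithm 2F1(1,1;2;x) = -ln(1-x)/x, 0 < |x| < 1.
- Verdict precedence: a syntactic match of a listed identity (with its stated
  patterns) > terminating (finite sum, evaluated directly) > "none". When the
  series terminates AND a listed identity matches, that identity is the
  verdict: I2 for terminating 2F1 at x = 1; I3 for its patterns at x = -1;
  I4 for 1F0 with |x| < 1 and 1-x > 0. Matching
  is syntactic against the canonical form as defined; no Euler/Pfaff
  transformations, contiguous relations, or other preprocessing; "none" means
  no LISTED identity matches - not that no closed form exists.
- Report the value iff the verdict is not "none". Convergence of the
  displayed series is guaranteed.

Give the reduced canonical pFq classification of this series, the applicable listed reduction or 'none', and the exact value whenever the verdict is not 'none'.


Classification (C = 1/8): 0F2 with upper {-}, lower {-1/3, 1/2}, argument x = 3/8. Verdict: no listed reduction: x = 3/8 and upper {-} fail every I1-I6 pattern.

Structural cue: t_0 being 1/8, the two k-th powers (prefactor 1/8) combine into one argument.
Step ratio: r(k) = (3/8) * 1 / [(k-1/3) (k+1/2) (k+1)] - rational; roots negated = parameters, x = (3/8), C = 1/8.


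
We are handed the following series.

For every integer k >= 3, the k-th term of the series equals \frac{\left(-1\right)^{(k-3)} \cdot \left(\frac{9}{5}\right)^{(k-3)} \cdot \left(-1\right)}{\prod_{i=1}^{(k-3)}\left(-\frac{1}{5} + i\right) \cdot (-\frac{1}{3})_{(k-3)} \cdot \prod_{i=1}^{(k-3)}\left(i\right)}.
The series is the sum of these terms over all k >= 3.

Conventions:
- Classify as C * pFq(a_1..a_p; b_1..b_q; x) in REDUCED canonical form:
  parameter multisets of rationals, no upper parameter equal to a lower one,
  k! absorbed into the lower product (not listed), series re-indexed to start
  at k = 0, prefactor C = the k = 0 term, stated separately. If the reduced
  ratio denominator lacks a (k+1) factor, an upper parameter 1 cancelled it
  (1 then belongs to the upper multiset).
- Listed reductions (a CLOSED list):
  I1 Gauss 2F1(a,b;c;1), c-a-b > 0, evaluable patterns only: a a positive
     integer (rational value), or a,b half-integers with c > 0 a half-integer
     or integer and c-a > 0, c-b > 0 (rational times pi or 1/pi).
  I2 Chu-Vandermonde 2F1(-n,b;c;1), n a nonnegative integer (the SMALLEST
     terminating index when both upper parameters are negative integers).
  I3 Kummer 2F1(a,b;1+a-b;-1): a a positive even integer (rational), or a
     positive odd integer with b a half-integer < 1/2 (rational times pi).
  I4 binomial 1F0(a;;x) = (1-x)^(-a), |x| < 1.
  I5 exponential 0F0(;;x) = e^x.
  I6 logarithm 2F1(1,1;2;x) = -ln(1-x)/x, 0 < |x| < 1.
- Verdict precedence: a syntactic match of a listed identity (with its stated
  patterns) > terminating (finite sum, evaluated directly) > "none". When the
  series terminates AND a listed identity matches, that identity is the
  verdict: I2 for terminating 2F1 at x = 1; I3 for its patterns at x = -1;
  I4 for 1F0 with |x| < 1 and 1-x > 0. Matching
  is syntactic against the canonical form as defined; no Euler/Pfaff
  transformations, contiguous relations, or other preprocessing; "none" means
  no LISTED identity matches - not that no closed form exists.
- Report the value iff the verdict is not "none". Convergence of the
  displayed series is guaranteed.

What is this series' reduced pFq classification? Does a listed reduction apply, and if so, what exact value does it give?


At argument -\frac{9}{5}: a 0F2 with upper {-}, lower {-\frac{1}{3}, \frac{4}{5}}, scaled by C = -1. Verdict: none. A 0F2 with upper {-} fits none of I1-I6 at x = -\frac{9}{5}; the sum runs forever.

First insight: t_0 being -1, the product of the first k integers (prefactor -1) is k!.
Ratio: r(k) = -\frac{9}{5} * 1 / [(k-\frac{1}{3}) (k+\frac{4}{5}) (k+1)] ; factor over Q: parameters, x = -\frac{9}{5}, and C = -1.


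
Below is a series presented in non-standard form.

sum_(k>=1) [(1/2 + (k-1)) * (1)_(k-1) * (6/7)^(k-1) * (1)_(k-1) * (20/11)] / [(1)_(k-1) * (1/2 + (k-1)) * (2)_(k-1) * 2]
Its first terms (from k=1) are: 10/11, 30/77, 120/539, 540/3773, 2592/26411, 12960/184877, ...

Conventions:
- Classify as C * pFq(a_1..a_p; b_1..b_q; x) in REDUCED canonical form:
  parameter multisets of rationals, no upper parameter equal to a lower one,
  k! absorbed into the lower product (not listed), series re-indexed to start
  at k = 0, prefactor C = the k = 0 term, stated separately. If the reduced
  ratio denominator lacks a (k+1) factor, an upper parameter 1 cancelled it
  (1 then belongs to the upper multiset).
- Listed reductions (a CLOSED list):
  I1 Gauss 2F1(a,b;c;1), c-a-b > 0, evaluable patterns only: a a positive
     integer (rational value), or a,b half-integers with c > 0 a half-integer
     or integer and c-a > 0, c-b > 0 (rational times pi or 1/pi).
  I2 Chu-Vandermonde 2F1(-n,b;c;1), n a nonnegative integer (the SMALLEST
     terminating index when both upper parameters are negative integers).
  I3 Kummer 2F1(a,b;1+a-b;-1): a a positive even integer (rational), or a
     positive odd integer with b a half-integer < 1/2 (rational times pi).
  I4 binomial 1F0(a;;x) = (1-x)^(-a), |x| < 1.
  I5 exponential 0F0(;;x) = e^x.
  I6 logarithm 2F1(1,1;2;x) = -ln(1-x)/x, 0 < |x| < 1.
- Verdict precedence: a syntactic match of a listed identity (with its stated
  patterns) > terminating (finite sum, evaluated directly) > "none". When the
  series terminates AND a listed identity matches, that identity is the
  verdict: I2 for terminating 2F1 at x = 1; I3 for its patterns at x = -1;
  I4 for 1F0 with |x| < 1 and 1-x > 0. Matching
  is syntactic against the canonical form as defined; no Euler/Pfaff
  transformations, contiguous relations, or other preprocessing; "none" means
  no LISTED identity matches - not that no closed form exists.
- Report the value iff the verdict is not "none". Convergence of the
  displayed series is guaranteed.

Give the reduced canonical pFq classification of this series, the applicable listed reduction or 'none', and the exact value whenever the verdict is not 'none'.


The series (x = 6/7) is 2F1: upper {1, 1}, lower {2}, prefactor 10/11. Verdict: this is the logarithmic series (I6) (the logarithm: parameters (1,1;2), x = 6/7). Its exact value is (-35/33) * ln(1/7).

First insight: with t_0 = 10/11, the constant factors (C = 10/11, x = 6/7) combine into one prefactor.
Consecutive-term ratio: r(k) = (6/7) * (k+1) (k+1) / [(k+2) (k+1)] - rational in k, leading ratio (6/7); with t_0 = 10/11, classification follows.


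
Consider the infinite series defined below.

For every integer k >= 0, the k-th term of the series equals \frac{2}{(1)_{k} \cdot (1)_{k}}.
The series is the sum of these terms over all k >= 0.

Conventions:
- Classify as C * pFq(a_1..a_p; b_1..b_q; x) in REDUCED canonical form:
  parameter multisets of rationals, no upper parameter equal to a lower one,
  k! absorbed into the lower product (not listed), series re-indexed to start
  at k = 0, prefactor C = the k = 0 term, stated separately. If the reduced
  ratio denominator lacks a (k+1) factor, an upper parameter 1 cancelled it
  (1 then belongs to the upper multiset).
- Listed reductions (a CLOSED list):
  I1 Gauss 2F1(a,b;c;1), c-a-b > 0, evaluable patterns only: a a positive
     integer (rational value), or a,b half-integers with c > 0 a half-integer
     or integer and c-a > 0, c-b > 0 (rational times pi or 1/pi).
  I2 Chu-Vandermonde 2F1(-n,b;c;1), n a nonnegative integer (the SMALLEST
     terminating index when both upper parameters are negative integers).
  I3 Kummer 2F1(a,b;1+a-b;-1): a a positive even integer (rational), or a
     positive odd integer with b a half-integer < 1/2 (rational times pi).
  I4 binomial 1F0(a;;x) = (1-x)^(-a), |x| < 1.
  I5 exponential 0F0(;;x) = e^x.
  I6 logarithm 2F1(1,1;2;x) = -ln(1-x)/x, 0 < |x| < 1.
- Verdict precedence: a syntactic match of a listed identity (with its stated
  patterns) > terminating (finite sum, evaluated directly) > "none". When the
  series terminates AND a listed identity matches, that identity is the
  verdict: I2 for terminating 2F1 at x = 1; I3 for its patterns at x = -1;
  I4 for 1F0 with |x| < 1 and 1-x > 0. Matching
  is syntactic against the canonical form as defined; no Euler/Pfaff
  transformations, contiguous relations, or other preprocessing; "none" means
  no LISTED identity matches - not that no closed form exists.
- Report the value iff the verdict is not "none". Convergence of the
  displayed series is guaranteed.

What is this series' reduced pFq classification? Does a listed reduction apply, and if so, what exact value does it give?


Prefactor 2, argument 1: 0F1 with upper {-} over lower {1}. Verdict: none - this 0F1 at x = 1 matches no listed pattern, and upper {-} holds no stopper.

Structural cue: t_0 being 2, (1)_k (C = 2) is k! itself.
Ratio: r(k) = 1 * 1 / [(k+1) (k+1)] ; factor over Q: parameters, x = 1, and C = 2.


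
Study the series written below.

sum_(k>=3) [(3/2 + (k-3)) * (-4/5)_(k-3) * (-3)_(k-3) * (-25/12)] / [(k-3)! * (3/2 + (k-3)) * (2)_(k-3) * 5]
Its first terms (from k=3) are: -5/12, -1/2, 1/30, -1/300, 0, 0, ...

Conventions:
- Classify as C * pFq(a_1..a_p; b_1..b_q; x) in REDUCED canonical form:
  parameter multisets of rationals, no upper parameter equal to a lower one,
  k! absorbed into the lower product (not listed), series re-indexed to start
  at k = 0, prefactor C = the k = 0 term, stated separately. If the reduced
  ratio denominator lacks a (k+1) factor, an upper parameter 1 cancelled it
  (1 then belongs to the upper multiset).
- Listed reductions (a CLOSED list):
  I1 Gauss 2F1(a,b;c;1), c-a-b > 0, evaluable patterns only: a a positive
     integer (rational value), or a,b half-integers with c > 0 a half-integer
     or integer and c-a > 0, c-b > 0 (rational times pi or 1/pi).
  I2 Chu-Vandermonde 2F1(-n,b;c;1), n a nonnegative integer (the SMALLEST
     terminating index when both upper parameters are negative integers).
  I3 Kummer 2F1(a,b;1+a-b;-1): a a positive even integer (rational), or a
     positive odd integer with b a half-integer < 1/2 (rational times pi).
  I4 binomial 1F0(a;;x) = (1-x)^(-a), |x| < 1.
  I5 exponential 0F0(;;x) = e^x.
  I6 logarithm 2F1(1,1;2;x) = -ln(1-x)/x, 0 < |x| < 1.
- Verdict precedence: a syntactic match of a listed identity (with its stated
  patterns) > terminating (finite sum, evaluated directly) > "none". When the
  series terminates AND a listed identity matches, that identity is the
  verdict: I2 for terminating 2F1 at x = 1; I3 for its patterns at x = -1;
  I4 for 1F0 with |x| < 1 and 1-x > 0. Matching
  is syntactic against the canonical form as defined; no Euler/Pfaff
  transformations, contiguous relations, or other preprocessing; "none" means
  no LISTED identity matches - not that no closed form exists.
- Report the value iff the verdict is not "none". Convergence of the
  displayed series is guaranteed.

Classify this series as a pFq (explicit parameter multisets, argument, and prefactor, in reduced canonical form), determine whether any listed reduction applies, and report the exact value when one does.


Canonical form: C = -5/12 times 2F1 with upper {-3, -4/5}, lower {2}, x = 1. Verdict (x = 1): Vandermonde's identity (I2) applies (terminating 2F1 at x = 1 with n = 3, b = -4/5, c = 2). Value: -133/150.

Key observation: with t_0 = -5/12, the constant factors (C = -5/12) combine into one prefactor.
Term ratio: r(k) = 1 * (k-3) (k-4/5) / [(k+2) (k+1)] - rational in k. x = 1; t_0 = -5/12; negate the roots.


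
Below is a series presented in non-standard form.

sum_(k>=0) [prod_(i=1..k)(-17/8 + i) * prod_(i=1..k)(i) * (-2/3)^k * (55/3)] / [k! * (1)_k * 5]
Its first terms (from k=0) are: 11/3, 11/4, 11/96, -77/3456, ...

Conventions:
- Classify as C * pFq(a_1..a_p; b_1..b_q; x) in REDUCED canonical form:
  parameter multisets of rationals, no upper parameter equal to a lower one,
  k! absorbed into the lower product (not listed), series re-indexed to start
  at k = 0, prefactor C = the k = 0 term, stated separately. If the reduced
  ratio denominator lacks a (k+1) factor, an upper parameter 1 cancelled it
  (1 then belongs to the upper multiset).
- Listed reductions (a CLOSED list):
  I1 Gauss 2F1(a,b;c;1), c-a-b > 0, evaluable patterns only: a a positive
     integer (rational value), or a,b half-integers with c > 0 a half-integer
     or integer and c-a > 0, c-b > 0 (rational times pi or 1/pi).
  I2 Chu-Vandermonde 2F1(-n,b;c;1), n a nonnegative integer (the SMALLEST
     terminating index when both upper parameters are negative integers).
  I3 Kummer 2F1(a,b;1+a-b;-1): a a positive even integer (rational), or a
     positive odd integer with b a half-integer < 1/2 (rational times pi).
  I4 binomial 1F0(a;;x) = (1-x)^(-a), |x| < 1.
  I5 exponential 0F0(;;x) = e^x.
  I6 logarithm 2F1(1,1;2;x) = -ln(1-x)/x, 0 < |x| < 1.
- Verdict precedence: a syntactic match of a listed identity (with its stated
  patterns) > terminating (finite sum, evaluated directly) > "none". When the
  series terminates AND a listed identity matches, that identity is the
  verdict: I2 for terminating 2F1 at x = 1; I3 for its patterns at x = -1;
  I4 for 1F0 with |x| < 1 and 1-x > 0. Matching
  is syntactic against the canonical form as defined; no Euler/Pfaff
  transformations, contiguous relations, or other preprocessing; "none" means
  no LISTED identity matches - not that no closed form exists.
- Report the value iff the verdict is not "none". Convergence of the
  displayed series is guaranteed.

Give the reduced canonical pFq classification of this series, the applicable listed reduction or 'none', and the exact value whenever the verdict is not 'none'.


Reduced: x = -2/3, 1F0, upper = {-9/8}, lower = {-}, C = 11/3. Verdict (x = -2/3): binomial (I4) applies (the 1F0 binomial series: exponent 9/8, x = -2/3). Its exact value is (11/3) * (5/3)^(9/8).

Key step: t_0 being 11/3, the running product (prefactor 11/3) telescopes to a rising factorial.
Step ratio: r(k) = (-2/3) * (k-9/8) / [(k+1)] - poly over poly, x = (-2/3) from leading terms; C = 11/3 at k = 0.


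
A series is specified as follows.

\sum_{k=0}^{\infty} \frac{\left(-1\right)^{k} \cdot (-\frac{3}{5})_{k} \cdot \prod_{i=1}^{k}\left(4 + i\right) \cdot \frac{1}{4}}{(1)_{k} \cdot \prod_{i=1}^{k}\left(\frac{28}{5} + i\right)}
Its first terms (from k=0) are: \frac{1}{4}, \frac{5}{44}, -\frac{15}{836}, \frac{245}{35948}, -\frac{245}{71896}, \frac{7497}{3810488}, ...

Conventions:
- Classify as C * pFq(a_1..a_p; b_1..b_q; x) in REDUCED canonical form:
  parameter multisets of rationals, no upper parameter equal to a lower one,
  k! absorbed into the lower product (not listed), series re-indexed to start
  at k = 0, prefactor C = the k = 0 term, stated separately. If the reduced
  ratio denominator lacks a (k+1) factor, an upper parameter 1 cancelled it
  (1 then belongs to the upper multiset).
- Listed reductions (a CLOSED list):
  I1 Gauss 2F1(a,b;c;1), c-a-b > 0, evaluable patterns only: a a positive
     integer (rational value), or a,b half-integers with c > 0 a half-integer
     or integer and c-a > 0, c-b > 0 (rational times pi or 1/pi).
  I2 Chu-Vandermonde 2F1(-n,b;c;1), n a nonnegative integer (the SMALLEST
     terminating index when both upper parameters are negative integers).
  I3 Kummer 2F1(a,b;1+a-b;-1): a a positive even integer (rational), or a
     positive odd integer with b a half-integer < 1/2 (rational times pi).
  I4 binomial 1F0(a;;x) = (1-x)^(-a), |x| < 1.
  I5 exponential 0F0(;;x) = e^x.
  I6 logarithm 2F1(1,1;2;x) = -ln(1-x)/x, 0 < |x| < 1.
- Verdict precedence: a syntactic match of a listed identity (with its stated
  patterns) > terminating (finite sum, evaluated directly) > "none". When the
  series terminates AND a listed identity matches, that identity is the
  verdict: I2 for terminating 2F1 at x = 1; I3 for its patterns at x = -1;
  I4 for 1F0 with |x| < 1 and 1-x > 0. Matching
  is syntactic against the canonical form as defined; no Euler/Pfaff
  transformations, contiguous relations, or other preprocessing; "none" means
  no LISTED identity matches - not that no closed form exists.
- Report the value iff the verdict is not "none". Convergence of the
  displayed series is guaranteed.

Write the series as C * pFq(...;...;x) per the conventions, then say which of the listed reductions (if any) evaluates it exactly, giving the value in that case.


Reduced: x = -1, 2F1, upper = {-\frac{3}{5}, 5}, lower = {\frac{33}{5}}, C = \frac{1}{4}. Verdict: none. A 2F1 with upper {-\frac{3}{5}, 5} fits none of I1-I6 at x = -1; the sum runs forever.

Key observation: x = -1 and the lower running product (C = 1/4, x = -1) is a rising factorial.
Step ratio: r(k) = -1 * (k-\frac{3}{5}) (k+5) / [(k+\frac{33}{5}) (k+1)] - rational; roots negated = parameters, x = -1, C = \frac{1}{4}.


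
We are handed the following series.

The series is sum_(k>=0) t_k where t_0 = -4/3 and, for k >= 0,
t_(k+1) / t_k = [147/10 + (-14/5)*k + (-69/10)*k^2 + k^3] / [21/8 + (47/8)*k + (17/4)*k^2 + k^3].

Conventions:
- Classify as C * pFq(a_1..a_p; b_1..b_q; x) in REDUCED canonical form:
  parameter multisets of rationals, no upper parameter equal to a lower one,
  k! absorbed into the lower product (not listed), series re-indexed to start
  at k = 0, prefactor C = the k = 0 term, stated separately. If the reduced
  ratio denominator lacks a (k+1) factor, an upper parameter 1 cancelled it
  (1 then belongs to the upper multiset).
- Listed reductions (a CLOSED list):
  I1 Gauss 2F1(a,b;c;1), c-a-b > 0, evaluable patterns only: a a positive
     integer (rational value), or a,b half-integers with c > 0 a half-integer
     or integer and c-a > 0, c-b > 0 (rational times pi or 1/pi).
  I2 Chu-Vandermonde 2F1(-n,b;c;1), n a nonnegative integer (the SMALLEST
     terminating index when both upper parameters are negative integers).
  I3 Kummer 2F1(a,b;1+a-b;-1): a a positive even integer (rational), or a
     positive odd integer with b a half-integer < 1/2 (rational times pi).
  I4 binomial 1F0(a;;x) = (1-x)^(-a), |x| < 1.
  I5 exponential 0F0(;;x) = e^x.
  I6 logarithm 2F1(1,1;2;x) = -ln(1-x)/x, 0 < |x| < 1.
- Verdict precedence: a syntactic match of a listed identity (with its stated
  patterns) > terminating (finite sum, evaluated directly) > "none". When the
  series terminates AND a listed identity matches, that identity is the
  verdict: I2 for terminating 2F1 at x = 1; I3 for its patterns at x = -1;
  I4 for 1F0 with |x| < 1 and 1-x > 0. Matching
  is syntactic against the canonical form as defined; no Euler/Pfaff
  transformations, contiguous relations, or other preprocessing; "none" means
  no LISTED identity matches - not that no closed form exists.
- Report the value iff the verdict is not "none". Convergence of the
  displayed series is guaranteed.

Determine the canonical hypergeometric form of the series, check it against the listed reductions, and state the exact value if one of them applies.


Canonical form: C = -4/3 times 2F1 with upper {-7, -7/5}, lower {7/4}, x = 1. Verdict (x = 1): Vandermonde's identity (I2) applies (terminating 2F1 at x = 1 with n = 7, b = -7/5, c = 7/4). Exact value: -181225771324/15875390625.

First insight: t_0 = -4/3 here, and factor the ratio over Q (C = -4/3): negated roots = parameters.
Step ratio: r(k) = 1 * (k-7) (k-7/5) / [(k+7/4) (k+1)] - rational in k. x = 1; t_0 = -4/3; negate the roots.


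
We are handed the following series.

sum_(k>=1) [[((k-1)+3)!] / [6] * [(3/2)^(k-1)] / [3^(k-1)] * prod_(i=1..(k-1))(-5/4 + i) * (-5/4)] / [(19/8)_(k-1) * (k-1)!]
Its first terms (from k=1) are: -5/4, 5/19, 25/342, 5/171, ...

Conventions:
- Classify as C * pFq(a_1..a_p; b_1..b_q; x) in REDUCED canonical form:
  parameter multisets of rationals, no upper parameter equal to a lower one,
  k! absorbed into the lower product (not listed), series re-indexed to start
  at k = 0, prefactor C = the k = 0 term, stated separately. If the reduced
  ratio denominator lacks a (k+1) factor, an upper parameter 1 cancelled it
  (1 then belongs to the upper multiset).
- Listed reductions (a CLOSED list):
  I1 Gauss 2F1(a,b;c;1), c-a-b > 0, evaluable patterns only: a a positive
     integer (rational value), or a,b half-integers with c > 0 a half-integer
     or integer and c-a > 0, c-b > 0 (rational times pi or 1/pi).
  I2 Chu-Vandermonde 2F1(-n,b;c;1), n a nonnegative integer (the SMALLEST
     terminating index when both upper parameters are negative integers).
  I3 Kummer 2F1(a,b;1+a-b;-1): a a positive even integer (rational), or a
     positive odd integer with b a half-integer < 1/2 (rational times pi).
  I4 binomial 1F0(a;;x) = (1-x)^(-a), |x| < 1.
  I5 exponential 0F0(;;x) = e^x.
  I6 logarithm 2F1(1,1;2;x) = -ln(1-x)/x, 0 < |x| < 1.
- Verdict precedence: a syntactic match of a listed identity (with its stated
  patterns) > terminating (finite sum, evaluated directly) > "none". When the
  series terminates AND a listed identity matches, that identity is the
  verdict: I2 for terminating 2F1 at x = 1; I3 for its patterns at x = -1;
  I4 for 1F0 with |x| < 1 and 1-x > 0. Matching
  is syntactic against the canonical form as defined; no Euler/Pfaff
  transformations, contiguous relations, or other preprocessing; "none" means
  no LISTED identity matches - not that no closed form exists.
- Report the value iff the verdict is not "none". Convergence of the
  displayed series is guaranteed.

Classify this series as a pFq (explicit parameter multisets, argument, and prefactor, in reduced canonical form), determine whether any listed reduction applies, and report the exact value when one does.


At argument 1/2: a 2F1 with upper {-1/4, 4}, lower {19/8}, scaled by C = -5/4. Verdict: no listed reduction: x = 1/2 and upper {-1/4, 4} fail every I1-I6 pattern.

The tell: with t_0 = -5/4, the factorial ratio (prefactor -5/4) (k+a-1)!/(a-1)! is a rising factorial (a)_k.
Term ratio: r(k) = (1/2) * (k-1/4) (k+4) / [(k+19/8) (k+1)] - rational; roots negated = parameters, x = (1/2), C = -5/4.


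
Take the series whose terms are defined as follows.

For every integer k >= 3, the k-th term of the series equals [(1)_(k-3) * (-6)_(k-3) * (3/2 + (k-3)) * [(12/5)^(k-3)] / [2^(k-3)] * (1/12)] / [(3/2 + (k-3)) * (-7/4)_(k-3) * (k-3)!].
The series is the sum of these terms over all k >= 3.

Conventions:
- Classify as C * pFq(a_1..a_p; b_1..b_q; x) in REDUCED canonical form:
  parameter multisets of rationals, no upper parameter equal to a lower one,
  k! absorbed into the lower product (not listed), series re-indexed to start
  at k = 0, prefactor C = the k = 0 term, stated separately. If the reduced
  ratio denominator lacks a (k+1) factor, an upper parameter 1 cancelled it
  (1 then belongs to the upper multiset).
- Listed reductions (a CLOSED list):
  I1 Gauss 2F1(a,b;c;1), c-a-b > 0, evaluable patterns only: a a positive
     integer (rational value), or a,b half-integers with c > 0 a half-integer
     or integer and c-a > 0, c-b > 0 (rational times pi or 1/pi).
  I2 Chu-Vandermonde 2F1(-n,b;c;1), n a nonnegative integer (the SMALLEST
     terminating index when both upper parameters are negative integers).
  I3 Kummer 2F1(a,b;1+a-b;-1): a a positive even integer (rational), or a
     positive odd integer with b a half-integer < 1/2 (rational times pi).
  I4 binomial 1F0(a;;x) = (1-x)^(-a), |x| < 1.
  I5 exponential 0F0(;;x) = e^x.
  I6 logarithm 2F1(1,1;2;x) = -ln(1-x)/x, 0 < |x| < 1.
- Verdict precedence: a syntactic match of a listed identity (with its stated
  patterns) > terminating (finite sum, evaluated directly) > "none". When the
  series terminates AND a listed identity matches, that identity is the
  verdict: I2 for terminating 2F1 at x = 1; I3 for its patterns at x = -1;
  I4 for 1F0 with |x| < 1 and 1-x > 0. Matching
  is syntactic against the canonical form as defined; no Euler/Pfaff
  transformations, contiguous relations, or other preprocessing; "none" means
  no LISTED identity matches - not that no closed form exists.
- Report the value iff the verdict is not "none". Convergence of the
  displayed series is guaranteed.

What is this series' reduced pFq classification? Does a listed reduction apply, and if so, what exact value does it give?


Canonical form: C = 1/12 times 2F1 with upper {-6, 1}, lower {-7/4}, x = 6/5. Verdict: terminating - upper -6 stops the sum at k = 6; the 7 terms are added exactly. Exact value: 2204227/17062500.

Key observation: t_0 = 1/12 here, and k + 3/2 divides numerator and denominator alike; C = 1/12 after cancelling.
Term ratio: r(k) = (6/5) * (k-6) (k+1) / [(k-7/4) (k+1)] - poly over poly, x = (6/5) from leading terms; C = 1/12 at k = 0.
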